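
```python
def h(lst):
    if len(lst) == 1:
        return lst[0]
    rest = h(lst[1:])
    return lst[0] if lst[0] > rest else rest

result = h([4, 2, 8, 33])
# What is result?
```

Recursive max over [4, 2, 8, 33] = 33

Answer: 33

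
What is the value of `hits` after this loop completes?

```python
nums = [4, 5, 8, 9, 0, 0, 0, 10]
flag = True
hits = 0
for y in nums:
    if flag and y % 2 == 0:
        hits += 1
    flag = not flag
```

Count even values at even positions
`hits` takes the values: 0 → 1 → 2 → 3 → 4

Answer: 4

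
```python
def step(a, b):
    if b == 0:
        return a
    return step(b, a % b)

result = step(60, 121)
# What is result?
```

step(60, 121) -> step(121, 60) -> step(60, 1) -> step(1, 0) -> 1

Answer: 1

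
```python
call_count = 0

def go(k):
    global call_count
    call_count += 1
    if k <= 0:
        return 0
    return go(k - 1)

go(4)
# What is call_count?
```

Linear recursion stepping by 1: 5 calls from k=4 down to ≤0.

Answer: 5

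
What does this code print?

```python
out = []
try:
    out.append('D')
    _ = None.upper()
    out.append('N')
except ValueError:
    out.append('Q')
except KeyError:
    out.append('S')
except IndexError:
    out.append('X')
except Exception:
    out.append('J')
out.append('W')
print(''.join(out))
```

Execution trace: 'D' (try body) → 'J' (except Exception) → 'W' (after the try/except). Output: DJW

Answer: DJW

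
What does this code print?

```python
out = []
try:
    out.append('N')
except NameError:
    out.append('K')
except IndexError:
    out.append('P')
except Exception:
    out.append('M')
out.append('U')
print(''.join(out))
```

Execution trace: 'N' (try body, no exception) → 'U' (after the try/except). Output: NU

Answer: NU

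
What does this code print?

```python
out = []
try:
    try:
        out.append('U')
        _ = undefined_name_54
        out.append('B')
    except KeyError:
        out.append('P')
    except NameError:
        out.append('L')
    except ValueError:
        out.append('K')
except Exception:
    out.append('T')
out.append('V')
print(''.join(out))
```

Execution trace: 'U' (inner try body) → 'L' (inner except NameError) → 'V' (after the try/except). Output: ULV

Answer: ULV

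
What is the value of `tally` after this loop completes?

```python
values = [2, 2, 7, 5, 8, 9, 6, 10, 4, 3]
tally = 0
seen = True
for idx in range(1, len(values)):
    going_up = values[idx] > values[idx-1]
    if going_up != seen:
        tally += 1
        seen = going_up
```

Count direction changes in [2, 2, 7, 5, 8, 9, 6, 10, 4, 3]
`tally` takes the values: 0 → 1 → 2 → 3 → 4 → 5 → 6 → 7

Answer: 7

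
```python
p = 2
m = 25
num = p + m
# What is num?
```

Trace:
`p = 2` → p = 2
`m = 25` → m = 25
`num = p + m` → num = 27
So num = 27

Answer: 27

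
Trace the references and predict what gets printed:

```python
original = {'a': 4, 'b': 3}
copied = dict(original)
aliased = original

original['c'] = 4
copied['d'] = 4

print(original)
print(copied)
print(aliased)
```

Key concept: dict() creates copy, assignment creates alias.
Step by step:
`original = {'a': 4, 'b': 3}` → original = {'a': 4, 'b': 3}
`copied = dict(original)` → copied = {'a': 4, 'b': 3}
`aliased = original` → aliased = {'a': 4, 'b': 3} (same object as original)
`original['c'] = 4` → original = {'a': 4, 'b': 3, 'c': 4} (same object as aliased); aliased = {'a': 4, 'b': 3, 'c': 4} (same object as original)
`copied['d'] = 4` → copied = {'a': 4, 'b': 3, 'd': 4}
`print(original)` → prints {'a': 4, 'b': 3, 'c': 4}
`print(copied)` → prints {'a': 4, 'b': 3, 'd': 4}
`print(aliased)` → prints {'a': 4, 'b': 3, 'c': 4}

Answer:
{'a': 4, 'b': 3, 'c': 4}
{'a': 4, 'b': 3, 'd': 4}
{'a': 4, 'b': 3, 'c': 4}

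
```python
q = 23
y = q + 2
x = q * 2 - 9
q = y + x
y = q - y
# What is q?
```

Trace:
`q = 23` → q = 23
`y = q + 2` → y = 25
`x = q * 2 - 9` → x = 37
`q = y + x` → q = 62
`y = q - y` → y = 37
So q = 62

Answer: 62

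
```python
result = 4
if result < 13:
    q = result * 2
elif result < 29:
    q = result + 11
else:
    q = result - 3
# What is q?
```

Trace:
`result = 4` → result = 4
`if result < 13: ...` → result < 13 is True → q = 8
So q = 8

Answer: 8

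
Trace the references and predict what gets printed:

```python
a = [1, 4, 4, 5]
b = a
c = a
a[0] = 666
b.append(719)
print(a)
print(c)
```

Key concept: multiple aliases.
Step by step:
`a = [1, 4, 4, 5]` → a = [1, 4, 4, 5]
`b = a` → b = [1, 4, 4, 5] (same object as a)
`c = a` → c = [1, 4, 4, 5] (same object as a, b)
`a[0] = 666` → a = [666, 4, 4, 5] (same object as b, c); b = [666, 4, 4, 5] (same object as a, c); c = [666, 4, 4, 5] (same object as a, b)
`b.append(719)` → a = [666, 4, 4, 5, 719] (same object as b, c); b = [666, 4, 4, 5, 719] (same object as a, c); c = [666, 4, 4, 5, 719] (same object as a, b)
`print(a)` → prints [666, 4, 4, 5, 719]
`print(c)` → prints [666, 4, 4, 5, 719]

Answer:
[666, 4, 4, 5, 719]
[666, 4, 4, 5, 719]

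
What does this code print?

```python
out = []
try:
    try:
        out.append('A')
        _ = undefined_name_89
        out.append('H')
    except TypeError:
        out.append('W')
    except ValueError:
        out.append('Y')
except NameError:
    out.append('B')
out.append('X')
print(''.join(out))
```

Execution trace: 'A' (try body) → 'B' (outer except NameError) → 'X' (after the try/except). Output: ABX

Answer: ABX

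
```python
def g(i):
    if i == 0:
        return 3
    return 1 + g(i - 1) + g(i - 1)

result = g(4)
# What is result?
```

g(i) = 1 + 2·g(i-1), g(0)=3. Closed form: (3+1)·2^4 - 1 = 63.

Answer: 63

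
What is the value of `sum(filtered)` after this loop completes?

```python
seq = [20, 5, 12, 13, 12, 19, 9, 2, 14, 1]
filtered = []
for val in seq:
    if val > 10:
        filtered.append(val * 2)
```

Sum of doubled values > 10
`filtered` takes the values: [] → [40] → [40, 24] → [40, 24, 26] → [40, 24, 26, 24] → [40, 24, 26, 24, 38] → [40, 24, 26, 24, 38, 28]
So `sum(filtered)` = 180

Answer: 180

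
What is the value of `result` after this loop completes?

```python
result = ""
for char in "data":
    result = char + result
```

Reverse 'data'
`result` takes the values: "" → "d" → "ad" → "tad" → "atad"

Answer: "atad"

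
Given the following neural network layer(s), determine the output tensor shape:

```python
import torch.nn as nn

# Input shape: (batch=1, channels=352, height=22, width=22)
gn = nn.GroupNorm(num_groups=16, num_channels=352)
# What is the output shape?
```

Input: (1, 352, 22, 22) -> Output: (1, 352, 22, 22)

Answer: (1, 352, 22, 22)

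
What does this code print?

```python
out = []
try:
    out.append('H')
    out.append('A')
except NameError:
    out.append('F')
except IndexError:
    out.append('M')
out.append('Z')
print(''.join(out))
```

Execution trace: 'H' (try body) → 'A' (try body, no exception) → 'Z' (after the try/except). Output: HAZ

Answer: HAZ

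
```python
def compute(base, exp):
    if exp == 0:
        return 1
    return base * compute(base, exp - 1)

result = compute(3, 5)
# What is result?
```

compute(3, 5) = 3 * 3 * 3 * 3 * 3 = 243

Answer: 243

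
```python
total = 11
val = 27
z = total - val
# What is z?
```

Trace:
`total = 11` → total = 11
`val = 27` → val = 27
`z = total - val` → z = -16
So z = -16

Answer: -16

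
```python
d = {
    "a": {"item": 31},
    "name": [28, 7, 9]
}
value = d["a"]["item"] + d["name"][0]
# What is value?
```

Trace:
`d = { ...` → d = {'a': {'item': 31}, 'name': [28, 7, 9]}
`value = d["a"]["item"] + d["name"][0]` → value = 59
So value = 59

Answer: 59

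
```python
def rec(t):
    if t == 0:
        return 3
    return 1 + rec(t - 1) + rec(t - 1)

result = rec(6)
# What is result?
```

rec(t) = 1 + 2·rec(t-1), rec(0)=3. Closed form: (3+1)·2^6 - 1 = 255.

Answer: 255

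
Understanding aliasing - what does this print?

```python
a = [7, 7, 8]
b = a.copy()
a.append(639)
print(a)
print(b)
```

Key concept: list.copy() creates independent copy.
Step by step:
`a = [7, 7, 8]` → a = [7, 7, 8]
`b = a.copy()` → b = [7, 7, 8]
`a.append(639)` → a = [7, 7, 8, 639]
`print(a)` → prints [7, 7, 8, 639]
`print(b)` → prints [7, 7, 8]

Answer:
[7, 7, 8, 639]
[7, 7, 8]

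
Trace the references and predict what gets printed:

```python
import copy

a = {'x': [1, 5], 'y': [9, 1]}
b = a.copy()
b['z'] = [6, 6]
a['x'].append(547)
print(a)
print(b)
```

Key concept: shallow copy of dict with mutable values.
Step by step:
`a = {'x': [1, 5], 'y': [9, 1]}` → a = {'x': [1, 5], 'y': [9, 1]}
`b = a.copy()` → b = {'x': [1, 5], 'y': [9, 1]}
`b['z'] = [6, 6]` → b = {'x': [1, 5], 'y': [9, 1], 'z': [6, 6]}
`a['x'].append(547)` → a = {'x': [1, 5, 547], 'y': [9, 1]}; b = {'x': [1, 5, 547], 'y': [9, 1], 'z': [6, 6]}
`print(a)` → prints {'x': [1, 5, 547], 'y': [9, 1]}
`print(b)` → prints {'x': [1, 5, 547], 'y': [9, 1], 'z': [6, 6]}

Answer:
{'x': [1, 5, 547], 'y': [9, 1]}
{'x': [1, 5, 547], 'y': [9, 1], 'z': [6, 6]}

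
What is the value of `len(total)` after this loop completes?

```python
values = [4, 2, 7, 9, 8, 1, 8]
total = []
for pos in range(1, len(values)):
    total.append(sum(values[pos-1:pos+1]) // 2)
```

Number of 2-element averages
`total` takes the values: [] → [3] → [3, 4] → [3, 4, 8] → [3, 4, 8, 8] → [3, 4, 8, 8, 4] → [3, 4, 8, 8, 4, 4]
So `len(total)` = 6

Answer: 6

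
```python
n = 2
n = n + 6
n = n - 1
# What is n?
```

Trace:
`n = 2` → n = 2
`n = n + 6` → n = 8
`n = n - 1` → n = 7
So n = 7

Answer: 7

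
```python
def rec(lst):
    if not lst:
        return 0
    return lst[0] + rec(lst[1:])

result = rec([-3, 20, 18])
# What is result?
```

(-3) + 20 + 18 + 0 = 35

Answer: 35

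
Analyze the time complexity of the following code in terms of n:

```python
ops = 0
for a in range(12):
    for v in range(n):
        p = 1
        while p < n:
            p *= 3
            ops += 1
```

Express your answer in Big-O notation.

Each loop level contributes: 1 × n × log n. Multiplying the contributions gives O(n log n).

Answer: O(n log n)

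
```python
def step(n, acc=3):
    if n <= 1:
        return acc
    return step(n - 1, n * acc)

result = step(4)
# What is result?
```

Accumulator trace (n, acc): (4, 3) -> (3, 12) -> (2, 36) -> (1, 72) -> return 72

Answer: 72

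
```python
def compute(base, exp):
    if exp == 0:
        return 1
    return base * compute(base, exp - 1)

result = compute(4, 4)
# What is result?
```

compute(4, 4) = 4 * 4 * 4 * 4 = 256

Answer: 256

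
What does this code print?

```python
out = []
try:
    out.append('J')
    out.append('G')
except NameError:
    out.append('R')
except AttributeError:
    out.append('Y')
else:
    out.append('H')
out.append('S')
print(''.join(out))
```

Execution trace: 'J' (try body) → 'G' (try body, no exception) → 'H' (else) → 'S' (after the try/except). Output: JGHS

Answer: JGHS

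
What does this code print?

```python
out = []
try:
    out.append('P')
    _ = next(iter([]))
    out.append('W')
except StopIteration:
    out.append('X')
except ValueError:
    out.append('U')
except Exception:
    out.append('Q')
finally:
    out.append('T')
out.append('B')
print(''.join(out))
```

Execution trace: 'P' (try body) → 'X' (except StopIteration) → 'T' (finally) → 'B' (after the try/except). Output: PXTB

Answer: PXTB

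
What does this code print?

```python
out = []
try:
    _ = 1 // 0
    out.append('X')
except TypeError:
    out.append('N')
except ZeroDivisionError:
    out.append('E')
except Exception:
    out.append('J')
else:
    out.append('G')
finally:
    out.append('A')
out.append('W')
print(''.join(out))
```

Execution trace: 'E' (except ZeroDivisionError) → 'A' (finally) → 'W' (after the try/except). Output: EAW

Answer: EAW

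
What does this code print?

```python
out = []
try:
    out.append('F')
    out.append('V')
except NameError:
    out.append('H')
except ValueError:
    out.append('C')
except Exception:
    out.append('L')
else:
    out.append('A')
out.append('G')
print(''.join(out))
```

Execution trace: 'F' (try body) → 'V' (try body, no exception) → 'A' (else) → 'G' (after the try/except). Output: FVAG

Answer: FVAG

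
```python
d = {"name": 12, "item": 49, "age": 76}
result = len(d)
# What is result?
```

Trace:
`d = {"name": 12, "item": 49, "age": 76}` → d = {'name': 12, 'item': 49, 'age': 76}
`result = len(d)` → result = 3
So result = 3

Answer: 3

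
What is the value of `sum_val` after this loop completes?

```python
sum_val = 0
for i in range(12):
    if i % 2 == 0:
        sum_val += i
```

Sum of even numbers 0 to 11
`sum_val` takes the values: 0 → 2 → 6 → 12 → 20 → 30

Answer: 30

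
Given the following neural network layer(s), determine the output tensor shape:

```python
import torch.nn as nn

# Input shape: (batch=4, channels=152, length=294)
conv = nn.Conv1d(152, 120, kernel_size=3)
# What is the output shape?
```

Input: (4, 152, 294) -> Output: (4, 120, 292)

Answer: (4, 120, 292)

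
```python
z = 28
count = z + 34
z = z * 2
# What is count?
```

Trace:
`z = 28` → z = 28
`count = z + 34` → count = 62
`z = z * 2` → z = 56
So count = 62

Answer: 62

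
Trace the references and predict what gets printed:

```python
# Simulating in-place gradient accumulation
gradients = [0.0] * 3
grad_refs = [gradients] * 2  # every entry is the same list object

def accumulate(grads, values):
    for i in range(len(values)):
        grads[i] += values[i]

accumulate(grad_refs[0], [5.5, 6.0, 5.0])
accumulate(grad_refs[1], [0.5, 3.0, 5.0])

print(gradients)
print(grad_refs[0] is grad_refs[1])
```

Key concept: gradient accumulation aliasing.
Step by step:
`gradients = [0.0] * 3` → gradients = [0.0, 0.0, 0.0]
`grad_refs = [gradients] * 2` → grad_refs = [[0.0, 0.0, 0.0], [0.0, 0.0, 0.0]]
`accumulate(grad_refs[0], [5.5, 6.0, 5.0])` → gradients = [5.5, 6.0, 5.0]; grad_refs = [[5.5, 6.0, 5.0], [5.5, 6.0, 5.0]]
`accumulate(grad_refs[1], [0.5, 3.0, 5.0])` → gradients = [6.0, 9.0, 10.0]; grad_refs = [[6.0, 9.0, 10.0], [6.0, 9.0, 10.0]]
`print(gradients)` → prints [6.0, 9.0, 10.0]
`print(grad_refs[0] is grad_refs[1])` → prints True

Answer:
[6.0, 9.0, 10.0]
True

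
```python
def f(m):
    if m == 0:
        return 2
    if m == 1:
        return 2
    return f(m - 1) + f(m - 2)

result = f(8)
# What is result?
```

Build up from base cases: f(0)=2, f(1)=2, f(2)=4, f(3)=6, f(4)=10, f(5)=16, f(6)=26, ..., f(8)=68

Answer: 68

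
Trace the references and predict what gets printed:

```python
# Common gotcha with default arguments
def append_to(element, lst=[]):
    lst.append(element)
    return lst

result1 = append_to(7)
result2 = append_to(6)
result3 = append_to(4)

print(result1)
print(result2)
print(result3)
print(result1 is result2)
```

Key concept: mutable default argument gotcha.
Step by step:
`result1 = append_to(7)` → result1 = [7]
`result2 = append_to(6)` → result1 = [7, 6] (same object as result2); result2 = [7, 6] (same object as result1)
`result3 = append_to(4)` → result1 = [7, 6, 4] (same object as result2, result3); result2 = [7, 6, 4] (same object as result1, result3); result3 = [7, 6, 4] (same object as result1, result2)
`print(result1)` → prints [7, 6, 4]
`print(result2)` → prints [7, 6, 4]
`print(result3)` → prints [7, 6, 4]
`print(result1 is result2)` → prints True

Answer:
[7, 6, 4]
[7, 6, 4]
[7, 6, 4]
True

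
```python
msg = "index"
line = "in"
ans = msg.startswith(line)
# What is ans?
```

Trace:
`msg = "index"` → msg = 'index'
`line = "in"` → line = 'in'
`ans = msg.startswith(line)` → ans = True
So ans = True

Answer: True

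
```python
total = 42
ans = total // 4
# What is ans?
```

Trace:
`total = 42` → total = 42
`ans = total // 4` → ans = 10
So ans = 10

Answer: 10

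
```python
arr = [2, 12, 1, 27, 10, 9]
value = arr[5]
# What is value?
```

Trace:
`arr = [2, 12, 1, 27, 10, 9]` → arr = [2, 12, 1, 27, 10, 9]
`value = arr[5]` → value = 9
So value = 9

Answer: 9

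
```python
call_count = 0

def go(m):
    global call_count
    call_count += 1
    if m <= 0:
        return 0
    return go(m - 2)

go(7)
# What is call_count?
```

Linear recursion stepping by 2: 5 calls from m=7 down to ≤0.

Answer: 5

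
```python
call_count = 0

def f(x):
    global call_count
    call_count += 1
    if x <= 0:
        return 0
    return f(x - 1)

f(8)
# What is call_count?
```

Linear recursion stepping by 1: 9 calls from x=8 down to ≤0.

Answer: 9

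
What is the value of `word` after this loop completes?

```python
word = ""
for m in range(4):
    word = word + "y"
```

Repeat 'y' 4 times
`word` takes the values: "" → "y" → "yy" → "yyy" → "yyyy"

Answer: "yyyy"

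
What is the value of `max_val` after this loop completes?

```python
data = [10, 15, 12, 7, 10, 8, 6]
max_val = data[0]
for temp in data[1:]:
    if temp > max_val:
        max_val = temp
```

Maximum of [10, 15, 12, 7, 10, 8, 6]
`max_val` takes the values: 10 → 15

Answer: 15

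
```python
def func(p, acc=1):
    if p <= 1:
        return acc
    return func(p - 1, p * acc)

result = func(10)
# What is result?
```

Accumulator trace (n, acc): (10, 1) -> (9, 10) -> (8, 90) -> (7, 720) -> (6, 5040) -> (5, 30240) -> (4, 151200) -> (3, 604800) -> (2, 1814400) -> (1, 3628800) -> return 3628800

Answer: 3628800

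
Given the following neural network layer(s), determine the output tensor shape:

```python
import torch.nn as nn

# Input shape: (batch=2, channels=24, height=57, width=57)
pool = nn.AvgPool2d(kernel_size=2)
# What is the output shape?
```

Input: (2, 24, 57, 57) -> Output: (2, 24, 28, 28)

Answer: (2, 24, 28, 28)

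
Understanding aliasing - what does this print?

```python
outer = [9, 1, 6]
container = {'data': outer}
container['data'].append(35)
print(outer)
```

Key concept: dict holds reference to list.
Step by step:
`outer = [9, 1, 6]` → outer = [9, 1, 6]
`container = {'data': outer}` → container = {'data': [9, 1, 6]}
`container['data'].append(35)` → outer = [9, 1, 6, 35]; container = {'data': [9, 1, 6, 35]}
`print(outer)` → prints [9, 1, 6, 35]

Answer: [9, 1, 6, 35]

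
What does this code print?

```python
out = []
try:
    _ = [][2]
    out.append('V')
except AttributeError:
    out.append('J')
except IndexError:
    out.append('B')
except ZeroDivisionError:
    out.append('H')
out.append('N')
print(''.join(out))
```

Execution trace: 'B' (except IndexError) → 'N' (after the try/except). Output: BN

Answer: BN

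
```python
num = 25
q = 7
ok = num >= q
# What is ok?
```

Trace:
`num = 25` → num = 25
`q = 7` → q = 7
`ok = num >= q` → ok = True
So ok = True

Answer: True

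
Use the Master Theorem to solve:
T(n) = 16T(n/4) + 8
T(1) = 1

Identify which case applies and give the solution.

a=16, b=4, f(n)=8. log_4(16) = 2. Since c=0 < 2, Case 1 applies: T(n) = Θ(n^log_b(a)) = O(n^2).

Answer: O(n^2) - Case 1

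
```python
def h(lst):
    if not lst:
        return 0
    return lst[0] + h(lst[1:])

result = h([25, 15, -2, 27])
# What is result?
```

25 + 15 + (-2) + 27 + 0 = 65

Answer: 65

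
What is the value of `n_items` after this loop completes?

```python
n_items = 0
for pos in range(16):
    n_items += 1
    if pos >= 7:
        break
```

Loop breaks when pos reaches 7, n_items is 8
`n_items` takes the values: 0 → 1 → 2 → 3 → 4 → 5 → 6 → 7 → 8

Answer: 8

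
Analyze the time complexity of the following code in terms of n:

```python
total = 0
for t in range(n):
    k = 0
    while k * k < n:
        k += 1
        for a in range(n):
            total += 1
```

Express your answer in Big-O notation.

Each loop level contributes: n × √n × n. Multiplying the contributions gives O(n^2√n).

Answer: O(n^2√n)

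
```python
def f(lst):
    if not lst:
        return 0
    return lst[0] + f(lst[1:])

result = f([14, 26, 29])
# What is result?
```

14 + 26 + 29 + 0 = 69

Answer: 69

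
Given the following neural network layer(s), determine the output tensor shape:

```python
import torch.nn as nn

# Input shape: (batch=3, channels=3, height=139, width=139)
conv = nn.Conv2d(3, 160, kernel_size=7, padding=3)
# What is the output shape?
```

Input: (3, 3, 139, 139) -> Output: (3, 160, 139, 139)

Answer: (3, 160, 139, 139)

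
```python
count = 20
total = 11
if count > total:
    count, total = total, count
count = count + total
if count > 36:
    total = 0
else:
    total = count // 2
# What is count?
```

Trace:
`count = 20` → count = 20
`total = 11` → total = 11
`if count > total: ...` → count > total is True → count = 11; total = 20
`count = count + total` → count = 31
`if count > 36: ...` → count > 36 is False, take else branch → total = 15
So count = 31

Answer: 31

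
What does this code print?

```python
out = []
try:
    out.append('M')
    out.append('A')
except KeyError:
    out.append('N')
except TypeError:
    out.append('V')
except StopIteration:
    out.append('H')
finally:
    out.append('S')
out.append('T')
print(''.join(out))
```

Execution trace: 'M' (try body) → 'A' (try body, no exception) → 'S' (finally) → 'T' (after the try/except). Output: MAST

Answer: MAST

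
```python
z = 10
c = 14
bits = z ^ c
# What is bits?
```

Trace:
`z = 10` → z = 10
`c = 14` → c = 14
`bits = z ^ c` → bits = 4
So bits = 4

Answer: 4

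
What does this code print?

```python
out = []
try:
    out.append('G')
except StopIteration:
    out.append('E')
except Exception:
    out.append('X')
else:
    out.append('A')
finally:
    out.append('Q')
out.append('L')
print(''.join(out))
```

Execution trace: 'G' (try body, no exception) → 'A' (else) → 'Q' (finally) → 'L' (after the try/except). Output: GAQL

Answer: GAQL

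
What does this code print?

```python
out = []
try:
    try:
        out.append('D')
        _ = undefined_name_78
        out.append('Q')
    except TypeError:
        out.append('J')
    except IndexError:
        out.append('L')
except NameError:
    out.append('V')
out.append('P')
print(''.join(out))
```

Execution trace: 'D' (try body) → 'V' (outer except NameError) → 'P' (after the try/except). Output: DVP

Answer: DVP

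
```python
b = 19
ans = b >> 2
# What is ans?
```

Trace:
`b = 19` → b = 19
`ans = b >> 2` → ans = 4
So ans = 4

Answer: 4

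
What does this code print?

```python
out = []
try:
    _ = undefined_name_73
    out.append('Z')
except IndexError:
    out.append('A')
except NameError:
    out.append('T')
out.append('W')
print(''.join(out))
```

Execution trace: 'T' (except NameError) → 'W' (after the try/except). Output: TW

Answer: TW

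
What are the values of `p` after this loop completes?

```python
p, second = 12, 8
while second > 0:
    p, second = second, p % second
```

GCD of 12 and 8
`p` takes the values: 12 → 8 → 4

Answer: 4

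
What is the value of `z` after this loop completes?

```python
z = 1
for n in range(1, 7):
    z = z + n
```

Start at 1, add 1 through 6
`z` takes the values: 1 → 2 → 4 → 7 → 11 → 16 → 22

Answer: 22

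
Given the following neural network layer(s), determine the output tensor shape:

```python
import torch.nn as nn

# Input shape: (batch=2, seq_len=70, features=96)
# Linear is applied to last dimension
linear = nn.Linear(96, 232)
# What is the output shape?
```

Input: (2, 70, 96) -> Output: (2, 70, 232)

Answer: (2, 70, 232)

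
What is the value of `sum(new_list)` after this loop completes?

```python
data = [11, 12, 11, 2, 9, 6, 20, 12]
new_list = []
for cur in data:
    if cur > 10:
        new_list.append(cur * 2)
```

Sum of doubled values > 10
`new_list` takes the values: [] → [22] → [22, 24] → [22, 24, 22] → [22, 24, 22, 40] → [22, 24, 22, 40, 24]
So `sum(new_list)` = 132

Answer: 132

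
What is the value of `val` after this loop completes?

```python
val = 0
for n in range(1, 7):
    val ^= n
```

XOR of 1 to 6
`val` takes the values: 0 → 1 → 3 → 0 → 4 → 1 → 7

Answer: 7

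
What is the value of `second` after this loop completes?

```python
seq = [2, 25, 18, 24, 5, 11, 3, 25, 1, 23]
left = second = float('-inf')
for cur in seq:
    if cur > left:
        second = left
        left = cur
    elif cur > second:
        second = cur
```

Second largest (with repeats) in [2, 25, 18, 24, 5, 11, 3, 25, 1, 23]
`second` takes the values: -inf → 2 → 18 → 24 → 25

Answer: 25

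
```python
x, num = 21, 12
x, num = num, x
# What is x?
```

Trace:
`x, num = 21, 12` → x = 21; num = 12
`x, num = num, x` → x = 12; num = 21
So x = 12

Answer: 12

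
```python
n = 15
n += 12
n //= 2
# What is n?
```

Trace:
`n = 15` → n = 15
`n += 12` → n = 27
`n //= 2` → n = 13
So n = 13

Answer: 13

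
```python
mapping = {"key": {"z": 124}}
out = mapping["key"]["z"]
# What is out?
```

Trace:
`mapping = {"key": {"z": 124}}` → mapping = {'key': {'z': 124}}
`out = mapping["key"]["z"]` → out = 124
So out = 124

Answer: 124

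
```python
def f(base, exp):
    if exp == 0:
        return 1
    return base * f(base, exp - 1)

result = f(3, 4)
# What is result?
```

f(3, 4) = 3 * 3 * 3 * 3 = 81

Answer: 81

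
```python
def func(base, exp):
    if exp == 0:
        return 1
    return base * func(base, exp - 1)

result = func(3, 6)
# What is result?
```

func(3, 6) = 3 * 3 * 3 * 3 * 3 * 3 = 729

Answer: 729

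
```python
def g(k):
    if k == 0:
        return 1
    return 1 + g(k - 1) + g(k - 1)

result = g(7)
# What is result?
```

g(k) = 1 + 2·g(k-1), g(0)=1. Closed form: (1+1)·2^7 - 1 = 255.

Answer: 255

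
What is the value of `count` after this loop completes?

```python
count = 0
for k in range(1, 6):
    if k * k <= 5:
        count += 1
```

Count numbers where k² ≤ 5
`count` takes the values: 0 → 1 → 2

Answer: 2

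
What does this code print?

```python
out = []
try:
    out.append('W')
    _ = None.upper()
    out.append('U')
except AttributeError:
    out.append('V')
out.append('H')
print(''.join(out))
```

Execution trace: 'W' (try body) → 'V' (except AttributeError) → 'H' (after the try/except). Output: WVH

Answer: WVH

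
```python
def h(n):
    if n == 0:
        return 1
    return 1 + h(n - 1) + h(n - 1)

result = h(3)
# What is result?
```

h(n) = 1 + 2·h(n-1), h(0)=1. Closed form: (1+1)·2^3 - 1 = 15.

Answer: 15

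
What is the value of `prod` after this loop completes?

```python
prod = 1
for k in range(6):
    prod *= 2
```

2^6 = 64
`prod` takes the values: 1 → 2 → 4 → 8 → 16 → 32 → 64

Answer: 64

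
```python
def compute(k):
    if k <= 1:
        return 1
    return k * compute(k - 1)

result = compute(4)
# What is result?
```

compute(4) = 4 * 3 * 2 * 1 = 24

Answer: 24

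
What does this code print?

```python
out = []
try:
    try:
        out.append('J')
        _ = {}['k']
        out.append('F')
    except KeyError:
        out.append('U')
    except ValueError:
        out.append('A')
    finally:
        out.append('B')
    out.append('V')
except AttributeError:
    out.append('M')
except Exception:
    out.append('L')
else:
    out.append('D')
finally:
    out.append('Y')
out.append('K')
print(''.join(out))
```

Execution trace: 'J' (inner try body) → 'U' (inner except KeyError) → 'B' (inner finally) → 'V' (try body, no exception) → 'D' (else) → 'Y' (finally) → 'K' (after the try/except). Output: JUBVDYK

Answer: JUBVDYK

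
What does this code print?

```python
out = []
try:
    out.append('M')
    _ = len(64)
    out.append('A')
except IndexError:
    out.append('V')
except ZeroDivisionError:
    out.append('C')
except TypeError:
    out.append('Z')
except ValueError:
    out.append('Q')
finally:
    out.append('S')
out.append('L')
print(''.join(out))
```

Execution trace: 'M' (try body) → 'Z' (except TypeError) → 'S' (finally) → 'L' (after the try/except). Output: MZSL

Answer: MZSL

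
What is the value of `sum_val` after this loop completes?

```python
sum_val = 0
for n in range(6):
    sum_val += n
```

Sum of 0 to 5 = 15
`sum_val` takes the values: 0 → 1 → 3 → 6 → 10 → 15

Answer: 15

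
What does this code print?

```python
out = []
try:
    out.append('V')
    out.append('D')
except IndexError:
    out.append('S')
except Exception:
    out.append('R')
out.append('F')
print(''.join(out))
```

Execution trace: 'V' (try body) → 'D' (try body, no exception) → 'F' (after the try/except). Output: VDF

Answer: VDF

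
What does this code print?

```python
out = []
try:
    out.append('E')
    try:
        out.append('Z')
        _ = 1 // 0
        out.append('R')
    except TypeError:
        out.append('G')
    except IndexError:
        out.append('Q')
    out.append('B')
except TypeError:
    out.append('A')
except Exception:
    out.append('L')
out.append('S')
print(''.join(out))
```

Execution trace: 'E' (try body) → 'Z' (inner try body) → 'L' (except Exception) → 'S' (after the try/except). Output: EZLS

Answer: EZLS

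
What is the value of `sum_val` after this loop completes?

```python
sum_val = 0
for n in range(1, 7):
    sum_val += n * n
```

Sum of squares 1² to 6² = 91
`sum_val` takes the values: 0 → 1 → 5 → 14 → 30 → 55 → 91

Answer: 91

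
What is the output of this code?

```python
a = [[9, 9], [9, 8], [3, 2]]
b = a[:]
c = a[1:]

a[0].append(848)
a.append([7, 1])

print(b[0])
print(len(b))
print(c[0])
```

Key concept: slice with nested mutation.
Step by step:
`a = [[9, 9], [9, 8], [3, 2]]` → a = [[9, 9], [9, 8], [3, 2]]
`b = a[:]` → b = [[9, 9], [9, 8], [3, 2]]
`c = a[1:]` → c = [[9, 8], [3, 2]]
`a[0].append(848)` → a = [[9, 9, 848], [9, 8], [3, 2]]; b = [[9, 9, 848], [9, 8], [3, 2]]
`a.append([7, 1])` → a = [[9, 9, 848], [9, 8], [3, 2], [7, 1]]
`print(b[0])` → prints [9, 9, 848]
`print(len(b))` → prints 3
`print(c[0])` → prints [9, 8]

Answer:
[9, 9, 848]
3
[9, 8]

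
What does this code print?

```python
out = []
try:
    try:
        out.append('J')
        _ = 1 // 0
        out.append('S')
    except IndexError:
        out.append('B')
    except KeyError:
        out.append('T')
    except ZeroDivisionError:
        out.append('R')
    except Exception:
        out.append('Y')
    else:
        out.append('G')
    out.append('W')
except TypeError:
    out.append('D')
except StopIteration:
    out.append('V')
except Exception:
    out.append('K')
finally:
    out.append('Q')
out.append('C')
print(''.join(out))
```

Execution trace: 'J' (inner try body) → 'R' (inner except ZeroDivisionError) → 'W' (try body, no exception) → 'Q' (finally) → 'C' (after the try/except). Output: JRWQC

Answer: JRWQC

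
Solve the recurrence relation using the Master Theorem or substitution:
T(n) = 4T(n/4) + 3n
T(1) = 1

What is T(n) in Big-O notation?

By Master Theorem: a=4, b=4, f(n)=3n. Since log_4(4) = 1 and f(n) = Θ(n^1), Case 2 applies. T(n) = O(n log n).

Answer: O(n log n)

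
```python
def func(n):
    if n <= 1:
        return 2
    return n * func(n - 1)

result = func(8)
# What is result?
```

func(8) = 8 * 7 * 6 * 5 * 4 * 3 * 2 * 2 = 80640

Answer: 80640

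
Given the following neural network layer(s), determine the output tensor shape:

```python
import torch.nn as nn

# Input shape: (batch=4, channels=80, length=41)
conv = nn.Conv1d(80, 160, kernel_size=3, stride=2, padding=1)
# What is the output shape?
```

Input: (4, 80, 41) -> Output: (4, 160, 21)

Answer: (4, 160, 21)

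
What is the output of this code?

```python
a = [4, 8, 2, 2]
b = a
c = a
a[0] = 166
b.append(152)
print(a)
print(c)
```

Key concept: multiple aliases.
Step by step:
`a = [4, 8, 2, 2]` → a = [4, 8, 2, 2]
`b = a` → b = [4, 8, 2, 2] (same object as a)
`c = a` → c = [4, 8, 2, 2] (same object as a, b)
`a[0] = 166` → a = [166, 8, 2, 2] (same object as b, c); b = [166, 8, 2, 2] (same object as a, c); c = [166, 8, 2, 2] (same object as a, b)
`b.append(152)` → a = [166, 8, 2, 2, 152] (same object as b, c); b = [166, 8, 2, 2, 152] (same object as a, c); c = [166, 8, 2, 2, 152] (same object as a, b)
`print(a)` → prints [166, 8, 2, 2, 152]
`print(c)` → prints [166, 8, 2, 2, 152]

Answer:
[166, 8, 2, 2, 152]
[166, 8, 2, 2, 152]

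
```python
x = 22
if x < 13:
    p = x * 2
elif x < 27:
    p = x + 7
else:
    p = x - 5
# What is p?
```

Trace:
`x = 22` → x = 22
`if x < 13: ...` → x < 13 is False, x < 27 is True → p = 29
So p = 29

Answer: 29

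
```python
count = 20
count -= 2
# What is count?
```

Trace:
`count = 20` → count = 20
`count -= 2` → count = 18
So count = 18

Answer: 18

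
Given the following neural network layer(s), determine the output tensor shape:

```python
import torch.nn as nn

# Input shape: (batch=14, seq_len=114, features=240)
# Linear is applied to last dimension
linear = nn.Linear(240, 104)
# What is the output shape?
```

Input: (14, 114, 240) -> Output: (14, 114, 104)

Answer: (14, 114, 104)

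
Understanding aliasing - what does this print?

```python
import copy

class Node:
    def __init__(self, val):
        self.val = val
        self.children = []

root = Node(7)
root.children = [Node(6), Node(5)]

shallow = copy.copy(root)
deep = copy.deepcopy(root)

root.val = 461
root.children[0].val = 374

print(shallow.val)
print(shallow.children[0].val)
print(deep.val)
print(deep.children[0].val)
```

Key concept: deep copy with custom objects.
Step by step:
`root = Node(7)` → root = Node(val=7, children=[])
`root.children = [Node(6), Node(5)]` → root = Node(val=7, children=[Node(val=6, children=[]), Node(val=5, children=[])])
`shallow = copy.copy(root)` → shallow = Node(val=7, children=[Node(val=6, children=[]), Node(val=5, children=[])])
`deep = copy.deepcopy(root)` → deep = Node(val=7, children=[Node(val=6, children=[]), Node(val=5, children=[])])
`root.val = 461` → root = Node(val=461, children=[Node(val=6, children=[]), Node(val=5, children=[])])
`root.children[0].val = 374` → root = Node(val=461, children=[Node(val=374, children=[]), Node(val=5, children=[])]); shallow = Node(val=7, children=[Node(val=374, children=[]), Node(val=5, children=[])])
`print(shallow.val)` → prints 7
`print(shallow.children[0].val)` → prints 374
`print(deep.val)` → prints 7
`print(deep.children[0].val)` → prints 6

Answer:
7
374
7
6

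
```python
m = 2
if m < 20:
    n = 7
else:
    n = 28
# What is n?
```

Trace:
`m = 2` → m = 2
`if m < 20: ...` → m < 20 is True → n = 7
So n = 7

Answer: 7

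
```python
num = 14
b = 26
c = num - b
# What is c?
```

Trace:
`num = 14` → num = 14
`b = 26` → b = 26
`c = num - b` → c = -12
So c = -12

Answer: -12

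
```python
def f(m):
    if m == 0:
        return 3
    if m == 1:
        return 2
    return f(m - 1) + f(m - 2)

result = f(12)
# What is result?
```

Build up from base cases: f(0)=3, f(1)=2, f(2)=5, f(3)=7, f(4)=12, f(5)=19, f(6)=31, ..., f(12)=555

Answer: 555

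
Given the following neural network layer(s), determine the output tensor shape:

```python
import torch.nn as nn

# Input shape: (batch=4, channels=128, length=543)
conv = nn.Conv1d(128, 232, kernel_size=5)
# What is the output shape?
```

Input: (4, 128, 543) -> Output: (4, 232, 539)

Answer: (4, 232, 539)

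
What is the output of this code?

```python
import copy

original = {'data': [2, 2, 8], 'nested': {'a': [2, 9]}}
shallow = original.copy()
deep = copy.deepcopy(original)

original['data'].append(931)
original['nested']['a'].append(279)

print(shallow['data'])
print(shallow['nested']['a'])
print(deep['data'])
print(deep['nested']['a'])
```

Key concept: comparing shallow vs deep copy.
Step by step:
`original = {'data': [2, 2, 8], 'nested': {'a': [2, 9]}}` → original = {'data': [2, 2, 8], 'nested': {'a': [2, 9]}}
`shallow = original.copy()` → shallow = {'data': [2, 2, 8], 'nested': {'a': [2, 9]}}
`deep = copy.deepcopy(original)` → deep = {'data': [2, 2, 8], 'nested': {'a': [2, 9]}}
`original['data'].append(931)` → original = {'data': [2, 2, 8, 931], 'nested': {'a': [2, 9]}}; shallow = {'data': [2, 2, 8, 931], 'nested': {'a': [2, 9]}}
`original['nested']['a'].append(279)` → original = {'data': [2, 2, 8, 931], 'nested': {'a': [2, 9, 279]}}; shallow = {'data': [2, 2, 8, 931], 'nested': {'a': [2, 9, 279]}}
`print(shallow['data'])` → prints [2, 2, 8, 931]
`print(shallow['nested']['a'])` → prints [2, 9, 279]
`print(deep['data'])` → prints [2, 2, 8]
`print(deep['nested']['a'])` → prints [2, 9]

Answer:
[2, 2, 8, 931]
[2, 9, 279]
[2, 2, 8]
[2, 9]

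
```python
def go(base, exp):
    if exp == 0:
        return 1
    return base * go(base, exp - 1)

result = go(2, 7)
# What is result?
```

go(2, 7) = 2 * 2 * 2 * 2 * 2 * 2 * 2 = 128

Answer: 128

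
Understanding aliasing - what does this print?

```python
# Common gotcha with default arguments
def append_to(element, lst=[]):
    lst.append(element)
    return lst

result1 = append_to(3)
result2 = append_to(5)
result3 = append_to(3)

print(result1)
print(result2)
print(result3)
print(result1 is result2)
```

Key concept: mutable default argument gotcha.
Step by step:
`result1 = append_to(3)` → result1 = [3]
`result2 = append_to(5)` → result1 = [3, 5] (same object as result2); result2 = [3, 5] (same object as result1)
`result3 = append_to(3)` → result1 = [3, 5, 3] (same object as result2, result3); result2 = [3, 5, 3] (same object as result1, result3); result3 = [3, 5, 3] (same object as result1, result2)
`print(result1)` → prints [3, 5, 3]
`print(result2)` → prints [3, 5, 3]
`print(result3)` → prints [3, 5, 3]
`print(result1 is result2)` → prints True

Answer:
[3, 5, 3]
[3, 5, 3]
[3, 5, 3]
True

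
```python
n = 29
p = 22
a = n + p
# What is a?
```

Trace:
`n = 29` → n = 29
`p = 22` → p = 22
`a = n + p` → a = 51
So a = 51

Answer: 51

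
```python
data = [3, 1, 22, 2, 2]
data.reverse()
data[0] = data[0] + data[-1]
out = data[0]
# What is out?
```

Trace:
`data = [3, 1, 22, 2, 2]` → data = [3, 1, 22, 2, 2]
`data.reverse()` → data = [2, 2, 22, 1, 3]
`data[0] = data[0] + data[-1]` → data = [5, 2, 22, 1, 3]
`out = data[0]` → out = 5
So out = 5

Answer: 5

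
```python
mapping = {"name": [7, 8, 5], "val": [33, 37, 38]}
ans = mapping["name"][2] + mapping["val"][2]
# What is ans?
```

Trace:
`mapping = {"name": [7, 8, 5], "val": [33, 37, 38]}` → mapping = {'name': [7, 8, 5], 'val': [33, 37, 38]}
`ans = mapping["name"][2] + mapping["val"][2]` → ans = 43
So ans = 43

Answer: 43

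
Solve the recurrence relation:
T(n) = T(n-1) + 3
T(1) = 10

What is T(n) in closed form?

Unrolling: T(n) = T(1) + 3·(n-1) = 10 + 3(n-1) = 3n + 7.

Answer: T(n) = 3n + 7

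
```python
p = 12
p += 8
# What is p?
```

Trace:
`p = 12` → p = 12
`p += 8` → p = 20
So p = 20

Answer: 20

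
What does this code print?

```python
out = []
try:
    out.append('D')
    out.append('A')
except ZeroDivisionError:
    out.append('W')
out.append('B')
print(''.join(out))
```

Execution trace: 'D' (try body) → 'A' (try body, no exception) → 'B' (after the try/except). Output: DAB

Answer: DAB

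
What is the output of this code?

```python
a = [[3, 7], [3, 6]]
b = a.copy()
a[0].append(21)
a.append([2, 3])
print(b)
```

Key concept: shallow copy with nested lists.
Step by step:
`a = [[3, 7], [3, 6]]` → a = [[3, 7], [3, 6]]
`b = a.copy()` → b = [[3, 7], [3, 6]]
`a[0].append(21)` → a = [[3, 7, 21], [3, 6]]; b = [[3, 7, 21], [3, 6]]
`a.append([2, 3])` → a = [[3, 7, 21], [3, 6], [2, 3]]
`print(b)` → prints [[3, 7, 21], [3, 6]]

Answer: [[3, 7, 21], [3, 6]]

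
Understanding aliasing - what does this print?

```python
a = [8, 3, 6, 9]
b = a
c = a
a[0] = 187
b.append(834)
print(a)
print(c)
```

Key concept: multiple aliases.
Step by step:
`a = [8, 3, 6, 9]` → a = [8, 3, 6, 9]
`b = a` → b = [8, 3, 6, 9] (same object as a)
`c = a` → c = [8, 3, 6, 9] (same object as a, b)
`a[0] = 187` → a = [187, 3, 6, 9] (same object as b, c); b = [187, 3, 6, 9] (same object as a, c); c = [187, 3, 6, 9] (same object as a, b)
`b.append(834)` → a = [187, 3, 6, 9, 834] (same object as b, c); b = [187, 3, 6, 9, 834] (same object as a, c); c = [187, 3, 6, 9, 834] (same object as a, b)
`print(a)` → prints [187, 3, 6, 9, 834]
`print(c)` → prints [187, 3, 6, 9, 834]

Answer:
[187, 3, 6, 9, 834]
[187, 3, 6, 9, 834]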